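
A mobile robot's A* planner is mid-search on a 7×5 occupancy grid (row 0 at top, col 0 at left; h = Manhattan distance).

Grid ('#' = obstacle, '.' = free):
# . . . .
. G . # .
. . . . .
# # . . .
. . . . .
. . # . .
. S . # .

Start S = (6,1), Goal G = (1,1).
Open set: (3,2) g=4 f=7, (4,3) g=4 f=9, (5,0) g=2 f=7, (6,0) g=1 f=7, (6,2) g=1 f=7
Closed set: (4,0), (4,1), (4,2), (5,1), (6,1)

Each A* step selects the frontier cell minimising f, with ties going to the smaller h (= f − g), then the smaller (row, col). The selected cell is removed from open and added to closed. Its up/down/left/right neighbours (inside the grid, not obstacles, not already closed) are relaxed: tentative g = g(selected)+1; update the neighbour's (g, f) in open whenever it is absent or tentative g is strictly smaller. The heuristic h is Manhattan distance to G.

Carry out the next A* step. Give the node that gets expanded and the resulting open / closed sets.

step 1: expand (3,2) (f=7, h=3) → closed; open now [(2,2) g=5 f=7, (3,3) g=5 f=9, (4,3) g=4 f=9, (5,0) g=2 f=7, (6,0) g=1 f=7, (6,2) g=1 f=7]

expanded=(3,2); open=[(2,2) g=5 f=7, (3,3) g=5 f=9, (4,3) g=4 f=9, (5,0) g=2 f=7, (6,0) g=1 f=7, (6,2) g=1 f=7]; closed=[(3,2), (4,0), (4,1), (4,2), (5,1), (6,1)]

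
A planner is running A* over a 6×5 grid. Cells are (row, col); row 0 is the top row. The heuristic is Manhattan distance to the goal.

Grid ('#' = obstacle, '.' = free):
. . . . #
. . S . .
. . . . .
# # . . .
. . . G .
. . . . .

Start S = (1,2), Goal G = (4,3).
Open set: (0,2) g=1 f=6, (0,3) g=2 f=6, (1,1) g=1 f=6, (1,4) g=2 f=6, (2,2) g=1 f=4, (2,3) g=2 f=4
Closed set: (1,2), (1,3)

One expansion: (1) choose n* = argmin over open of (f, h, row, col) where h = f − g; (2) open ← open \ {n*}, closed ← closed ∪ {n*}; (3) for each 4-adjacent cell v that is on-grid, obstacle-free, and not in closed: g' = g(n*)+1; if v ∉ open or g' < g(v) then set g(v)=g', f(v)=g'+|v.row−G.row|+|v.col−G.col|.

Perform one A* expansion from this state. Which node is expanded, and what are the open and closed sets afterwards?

expanded=(2,3); open=[(0,2) g=1 f=6, (0,3) g=2 f=6, (1,1) g=1 f=6, (1,4) g=2 f=6, (2,2) g=1 f=4, (2,4) g=3 f=6, (3,3) g=3 f=4]; closed=[(1,2), (1,3), (2,3)]

step 1: expand (2,3) (f=4, h=2) → closed; open now [(0,2) g=1 f=6, (0,3) g=2 f=6, (1,1) g=1 f=6, (1,4) g=2 f=6, (2,2) g=1 f=4, (2,4) g=3 f=6, (3,3) g=3 f=4]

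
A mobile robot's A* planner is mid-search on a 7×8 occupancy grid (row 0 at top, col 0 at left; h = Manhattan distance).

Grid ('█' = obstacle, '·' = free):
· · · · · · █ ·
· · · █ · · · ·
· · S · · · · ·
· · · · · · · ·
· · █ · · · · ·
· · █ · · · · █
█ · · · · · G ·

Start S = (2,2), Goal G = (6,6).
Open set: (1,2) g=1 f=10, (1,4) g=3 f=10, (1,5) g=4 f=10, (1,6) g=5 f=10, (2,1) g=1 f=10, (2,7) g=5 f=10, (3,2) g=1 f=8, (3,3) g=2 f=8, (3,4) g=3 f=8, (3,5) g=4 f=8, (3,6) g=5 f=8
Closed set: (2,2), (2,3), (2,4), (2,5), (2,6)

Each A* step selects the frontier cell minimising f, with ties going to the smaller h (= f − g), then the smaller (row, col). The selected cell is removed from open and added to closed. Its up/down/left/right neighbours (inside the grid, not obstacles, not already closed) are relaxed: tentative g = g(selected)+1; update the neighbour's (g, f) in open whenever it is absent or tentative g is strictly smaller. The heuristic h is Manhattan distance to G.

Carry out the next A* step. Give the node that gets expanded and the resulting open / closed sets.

step 1: expand (3,6) (f=8, h=3) → closed; open now [(1,2) g=1 f=10, (1,4) g=3 f=10, (1,5) g=4 f=10, (1,6) g=5 f=10, (2,1) g=1 f=10, (2,7) g=5 f=10, (3,2) g=1 f=8, (3,3) g=2 f=8, (3,4) g=3 f=8, (3,5) g=4 f=8, (3,7) g=6 f=10, (4,6) g=6 f=8]

expanded=(3,6); open=[(1,2) g=1 f=10, (1,4) g=3 f=10, (1,5) g=4 f=10, (1,6) g=5 f=10, (2,1) g=1 f=10, (2,7) g=5 f=10, (3,2) g=1 f=8, (3,3) g=2 f=8, (3,4) g=3 f=8, (3,5) g=4 f=8, (3,7) g=6 f=10, (4,6) g=6 f=8]; closed=[(2,2), (2,3), (2,4), (2,5), (2,6), (3,6)]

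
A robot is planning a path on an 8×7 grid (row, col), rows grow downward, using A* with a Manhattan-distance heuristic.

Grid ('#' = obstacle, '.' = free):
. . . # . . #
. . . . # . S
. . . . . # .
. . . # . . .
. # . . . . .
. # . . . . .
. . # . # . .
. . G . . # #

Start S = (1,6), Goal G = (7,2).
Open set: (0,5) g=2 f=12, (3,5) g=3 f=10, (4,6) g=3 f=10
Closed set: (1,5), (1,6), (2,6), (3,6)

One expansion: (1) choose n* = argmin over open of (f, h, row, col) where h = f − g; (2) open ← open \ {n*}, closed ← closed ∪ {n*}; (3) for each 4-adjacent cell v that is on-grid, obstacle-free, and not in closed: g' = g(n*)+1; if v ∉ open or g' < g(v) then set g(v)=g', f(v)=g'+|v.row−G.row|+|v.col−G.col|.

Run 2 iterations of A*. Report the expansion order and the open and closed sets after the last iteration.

step 1: expand (3,5) (f=10, h=7) → closed; open now [(0,5) g=2 f=12, (3,4) g=4 f=10, (4,5) g=4 f=10, (4,6) g=3 f=10]
step 2: expand (3,4) (f=10, h=6) → closed; open now [(0,5) g=2 f=12, (2,4) g=5 f=12, (4,4) g=5 f=10, (4,5) g=4 f=10, (4,6) g=3 f=10]

order=[(3,5) → (3,4)]; open=[(0,5) g=2 f=12, (2,4) g=5 f=12, (4,4) g=5 f=10, (4,5) g=4 f=10, (4,6) g=3 f=10]; closed=[(1,5), (1,6), (2,6), (3,4), (3,5), (3,6)]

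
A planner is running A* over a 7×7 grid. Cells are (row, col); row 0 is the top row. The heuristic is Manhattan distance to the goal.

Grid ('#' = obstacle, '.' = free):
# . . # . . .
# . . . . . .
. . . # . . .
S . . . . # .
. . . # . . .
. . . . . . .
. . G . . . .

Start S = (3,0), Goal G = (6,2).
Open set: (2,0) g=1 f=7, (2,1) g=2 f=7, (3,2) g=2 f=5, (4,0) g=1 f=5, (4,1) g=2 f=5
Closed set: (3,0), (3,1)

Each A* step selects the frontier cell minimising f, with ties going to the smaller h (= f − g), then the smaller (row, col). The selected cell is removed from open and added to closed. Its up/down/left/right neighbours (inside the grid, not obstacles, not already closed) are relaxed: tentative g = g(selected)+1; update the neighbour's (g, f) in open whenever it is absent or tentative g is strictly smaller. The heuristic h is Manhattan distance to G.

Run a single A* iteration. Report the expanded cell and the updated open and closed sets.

expanded=(3,2); open=[(2,0) g=1 f=7, (2,1) g=2 f=7, (2,2) g=3 f=7, (3,3) g=3 f=7, (4,0) g=1 f=5, (4,1) g=2 f=5, (4,2) g=3 f=5]; closed=[(3,0), (3,1), (3,2)]

step 1: expand (3,2) (f=5, h=3) → closed; open now [(2,0) g=1 f=7, (2,1) g=2 f=7, (2,2) g=3 f=7, (3,3) g=3 f=7, (4,0) g=1 f=5, (4,1) g=2 f=5, (4,2) g=3 f=5]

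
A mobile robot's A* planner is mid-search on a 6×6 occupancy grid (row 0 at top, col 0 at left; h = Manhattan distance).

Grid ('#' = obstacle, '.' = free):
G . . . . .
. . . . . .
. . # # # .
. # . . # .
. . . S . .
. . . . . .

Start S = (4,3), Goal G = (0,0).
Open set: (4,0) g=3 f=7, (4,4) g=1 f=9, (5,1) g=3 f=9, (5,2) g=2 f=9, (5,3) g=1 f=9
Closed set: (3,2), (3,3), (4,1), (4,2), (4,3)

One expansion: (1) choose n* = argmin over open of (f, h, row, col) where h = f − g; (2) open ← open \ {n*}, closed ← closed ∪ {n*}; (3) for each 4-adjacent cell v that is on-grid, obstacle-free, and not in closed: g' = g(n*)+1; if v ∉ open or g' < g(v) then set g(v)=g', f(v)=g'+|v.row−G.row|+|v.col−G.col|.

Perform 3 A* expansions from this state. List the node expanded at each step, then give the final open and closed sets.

step 1: expand (4,0) (f=7, h=4) → closed; open now [(3,0) g=4 f=7, (4,4) g=1 f=9, (5,0) g=4 f=9, (5,1) g=3 f=9, (5,2) g=2 f=9, (5,3) g=1 f=9]
step 2: expand (3,0) (f=7, h=3) → closed; open now [(2,0) g=5 f=7, (4,4) g=1 f=9, (5,0) g=4 f=9, (5,1) g=3 f=9, (5,2) g=2 f=9, (5,3) g=1 f=9]
step 3: expand (2,0) (f=7, h=2) → closed; open now [(1,0) g=6 f=7, (2,1) g=6 f=9, (4,4) g=1 f=9, (5,0) g=4 f=9, (5,1) g=3 f=9, (5,2) g=2 f=9, (5,3) g=1 f=9]

order=[(4,0) → (3,0) → (2,0)]; open=[(1,0) g=6 f=7, (2,1) g=6 f=9, (4,4) g=1 f=9, (5,0) g=4 f=9, (5,1) g=3 f=9, (5,2) g=2 f=9, (5,3) g=1 f=9]; closed=[(2,0), (3,0), (3,2), (3,3), (4,0), (4,1), (4,2), (4,3)]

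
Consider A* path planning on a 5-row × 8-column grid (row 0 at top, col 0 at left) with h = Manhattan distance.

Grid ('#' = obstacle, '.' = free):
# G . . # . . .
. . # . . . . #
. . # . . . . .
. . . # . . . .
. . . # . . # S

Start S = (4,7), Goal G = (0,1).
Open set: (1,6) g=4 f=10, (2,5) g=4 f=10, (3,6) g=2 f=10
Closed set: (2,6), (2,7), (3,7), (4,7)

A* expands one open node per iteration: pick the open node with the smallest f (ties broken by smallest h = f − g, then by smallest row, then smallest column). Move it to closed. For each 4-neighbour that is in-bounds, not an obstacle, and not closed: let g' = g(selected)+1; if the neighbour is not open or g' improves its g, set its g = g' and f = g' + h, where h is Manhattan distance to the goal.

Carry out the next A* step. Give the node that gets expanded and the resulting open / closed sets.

expanded=(1,6); open=[(0,6) g=5 f=10, (1,5) g=5 f=10, (2,5) g=4 f=10, (3,6) g=2 f=10]; closed=[(1,6), (2,6), (2,7), (3,7), (4,7)]

step 1: expand (1,6) (f=10, h=6) → closed; open now [(0,6) g=5 f=10, (1,5) g=5 f=10, (2,5) g=4 f=10, (3,6) g=2 f=10]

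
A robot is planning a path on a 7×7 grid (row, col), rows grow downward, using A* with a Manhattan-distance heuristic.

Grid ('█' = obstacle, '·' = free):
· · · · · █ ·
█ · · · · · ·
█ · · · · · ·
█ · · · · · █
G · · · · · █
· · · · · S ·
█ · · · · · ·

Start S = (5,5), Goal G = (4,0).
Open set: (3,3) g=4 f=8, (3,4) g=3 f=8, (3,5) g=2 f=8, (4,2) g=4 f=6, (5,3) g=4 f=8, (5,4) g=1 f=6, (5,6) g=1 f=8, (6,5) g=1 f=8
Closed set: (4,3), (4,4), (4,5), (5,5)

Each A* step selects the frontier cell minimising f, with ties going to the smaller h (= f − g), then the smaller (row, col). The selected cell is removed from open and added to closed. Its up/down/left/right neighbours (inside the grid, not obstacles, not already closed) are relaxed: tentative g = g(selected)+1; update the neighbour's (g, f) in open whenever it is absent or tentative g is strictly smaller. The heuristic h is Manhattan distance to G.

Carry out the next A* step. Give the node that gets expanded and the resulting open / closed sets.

expanded=(4,2); open=[(3,2) g=5 f=8, (3,3) g=4 f=8, (3,4) g=3 f=8, (3,5) g=2 f=8, (4,1) g=5 f=6, (5,2) g=5 f=8, (5,3) g=4 f=8, (5,4) g=1 f=6, (5,6) g=1 f=8, (6,5) g=1 f=8]; closed=[(4,2), (4,3), (4,4), (4,5), (5,5)]

step 1: expand (4,2) (f=6, h=2) → closed; open now [(3,2) g=5 f=8, (3,3) g=4 f=8, (3,4) g=3 f=8, (3,5) g=2 f=8, (4,1) g=5 f=6, (5,2) g=5 f=8, (5,3) g=4 f=8, (5,4) g=1 f=6, (5,6) g=1 f=8, (6,5) g=1 f=8]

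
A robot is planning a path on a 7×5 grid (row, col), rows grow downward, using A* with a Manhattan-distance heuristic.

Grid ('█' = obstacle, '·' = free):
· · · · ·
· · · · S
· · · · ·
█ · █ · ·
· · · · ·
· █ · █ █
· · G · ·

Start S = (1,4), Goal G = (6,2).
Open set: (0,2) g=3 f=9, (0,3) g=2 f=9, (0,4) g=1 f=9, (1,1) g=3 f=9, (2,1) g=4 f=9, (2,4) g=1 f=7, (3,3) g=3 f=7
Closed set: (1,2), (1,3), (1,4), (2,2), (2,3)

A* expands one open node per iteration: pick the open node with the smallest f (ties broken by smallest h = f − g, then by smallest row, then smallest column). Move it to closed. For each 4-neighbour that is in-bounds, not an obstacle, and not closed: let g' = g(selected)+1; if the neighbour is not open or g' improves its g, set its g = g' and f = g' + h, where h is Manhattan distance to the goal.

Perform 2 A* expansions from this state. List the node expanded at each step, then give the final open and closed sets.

step 1: expand (3,3) (f=7, h=4) → closed; open now [(0,2) g=3 f=9, (0,3) g=2 f=9, (0,4) g=1 f=9, (1,1) g=3 f=9, (2,1) g=4 f=9, (2,4) g=1 f=7, (3,4) g=4 f=9, (4,3) g=4 f=7]
step 2: expand (4,3) (f=7, h=3) → closed; open now [(0,2) g=3 f=9, (0,3) g=2 f=9, (0,4) g=1 f=9, (1,1) g=3 f=9, (2,1) g=4 f=9, (2,4) g=1 f=7, (3,4) g=4 f=9, (4,2) g=5 f=7, (4,4) g=5 f=9]

order=[(3,3) → (4,3)]; open=[(0,2) g=3 f=9, (0,3) g=2 f=9, (0,4) g=1 f=9, (1,1) g=3 f=9, (2,1) g=4 f=9, (2,4) g=1 f=7, (3,4) g=4 f=9, (4,2) g=5 f=7, (4,4) g=5 f=9]; closed=[(1,2), (1,3), (1,4), (2,2), (2,3), (3,3), (4,3)]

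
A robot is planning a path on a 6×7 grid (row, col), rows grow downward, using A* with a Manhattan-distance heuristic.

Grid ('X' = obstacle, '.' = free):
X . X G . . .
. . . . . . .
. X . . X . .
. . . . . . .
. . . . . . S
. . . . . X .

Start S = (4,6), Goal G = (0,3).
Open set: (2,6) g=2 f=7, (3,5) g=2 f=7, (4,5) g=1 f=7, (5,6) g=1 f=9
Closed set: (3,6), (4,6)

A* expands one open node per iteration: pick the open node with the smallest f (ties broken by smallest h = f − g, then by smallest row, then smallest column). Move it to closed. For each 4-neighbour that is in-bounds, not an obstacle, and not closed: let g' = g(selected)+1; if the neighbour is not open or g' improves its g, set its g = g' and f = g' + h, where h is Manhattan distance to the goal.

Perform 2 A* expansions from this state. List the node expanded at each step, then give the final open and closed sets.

step 1: expand (2,6) (f=7, h=5) → closed; open now [(1,6) g=3 f=7, (2,5) g=3 f=7, (3,5) g=2 f=7, (4,5) g=1 f=7, (5,6) g=1 f=9]
step 2: expand (1,6) (f=7, h=4) → closed; open now [(0,6) g=4 f=7, (1,5) g=4 f=7, (2,5) g=3 f=7, (3,5) g=2 f=7, (4,5) g=1 f=7, (5,6) g=1 f=9]

order=[(2,6) → (1,6)]; open=[(0,6) g=4 f=7, (1,5) g=4 f=7, (2,5) g=3 f=7, (3,5) g=2 f=7, (4,5) g=1 f=7, (5,6) g=1 f=9]; closed=[(1,6), (2,6), (3,6), (4,6)]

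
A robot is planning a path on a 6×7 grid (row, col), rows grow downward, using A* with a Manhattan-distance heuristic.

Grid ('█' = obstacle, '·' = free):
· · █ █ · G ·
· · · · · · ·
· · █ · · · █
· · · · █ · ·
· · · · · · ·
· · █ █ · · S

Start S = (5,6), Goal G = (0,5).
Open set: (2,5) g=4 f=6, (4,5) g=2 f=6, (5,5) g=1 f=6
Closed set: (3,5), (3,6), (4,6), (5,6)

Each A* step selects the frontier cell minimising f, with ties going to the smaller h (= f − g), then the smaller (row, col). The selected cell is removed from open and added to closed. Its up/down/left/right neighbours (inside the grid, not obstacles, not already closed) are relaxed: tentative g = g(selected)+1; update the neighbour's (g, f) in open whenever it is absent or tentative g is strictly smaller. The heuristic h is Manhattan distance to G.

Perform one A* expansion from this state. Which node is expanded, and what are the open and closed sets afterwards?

expanded=(2,5); open=[(1,5) g=5 f=6, (2,4) g=5 f=8, (4,5) g=2 f=6, (5,5) g=1 f=6]; closed=[(2,5), (3,5), (3,6), (4,6), (5,6)]

step 1: expand (2,5) (f=6, h=2) → closed; open now [(1,5) g=5 f=6, (2,4) g=5 f=8, (4,5) g=2 f=6, (5,5) g=1 f=6]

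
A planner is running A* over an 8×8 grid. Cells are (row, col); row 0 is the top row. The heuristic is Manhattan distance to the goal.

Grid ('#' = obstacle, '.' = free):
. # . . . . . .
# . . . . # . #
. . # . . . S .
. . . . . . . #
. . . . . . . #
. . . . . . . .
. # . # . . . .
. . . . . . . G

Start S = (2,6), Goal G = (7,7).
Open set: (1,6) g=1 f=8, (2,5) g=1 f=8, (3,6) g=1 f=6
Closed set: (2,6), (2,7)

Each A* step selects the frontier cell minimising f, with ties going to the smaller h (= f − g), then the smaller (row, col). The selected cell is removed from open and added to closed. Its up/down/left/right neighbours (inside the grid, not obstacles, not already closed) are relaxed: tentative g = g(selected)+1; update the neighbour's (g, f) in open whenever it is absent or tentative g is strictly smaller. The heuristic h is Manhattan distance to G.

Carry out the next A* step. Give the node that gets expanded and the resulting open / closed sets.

step 1: expand (3,6) (f=6, h=5) → closed; open now [(1,6) g=1 f=8, (2,5) g=1 f=8, (3,5) g=2 f=8, (4,6) g=2 f=6]

expanded=(3,6); open=[(1,6) g=1 f=8, (2,5) g=1 f=8, (3,5) g=2 f=8, (4,6) g=2 f=6]; closed=[(2,6), (2,7), (3,6)]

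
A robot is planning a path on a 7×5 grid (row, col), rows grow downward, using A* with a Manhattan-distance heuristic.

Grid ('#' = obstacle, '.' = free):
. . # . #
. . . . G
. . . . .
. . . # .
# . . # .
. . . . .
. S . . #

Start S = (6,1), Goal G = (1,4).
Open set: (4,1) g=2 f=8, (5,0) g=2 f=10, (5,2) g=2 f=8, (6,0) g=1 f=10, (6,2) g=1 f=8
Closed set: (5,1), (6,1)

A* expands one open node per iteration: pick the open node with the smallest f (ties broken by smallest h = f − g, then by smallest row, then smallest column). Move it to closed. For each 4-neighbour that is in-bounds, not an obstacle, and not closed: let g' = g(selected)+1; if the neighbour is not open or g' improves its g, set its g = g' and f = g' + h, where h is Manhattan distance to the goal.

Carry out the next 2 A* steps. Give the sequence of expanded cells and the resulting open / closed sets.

step 1: expand (4,1) (f=8, h=6) → closed; open now [(3,1) g=3 f=8, (4,2) g=3 f=8, (5,0) g=2 f=10, (5,2) g=2 f=8, (6,0) g=1 f=10, (6,2) g=1 f=8]
step 2: expand (3,1) (f=8, h=5) → closed; open now [(2,1) g=4 f=8, (3,0) g=4 f=10, (3,2) g=4 f=8, (4,2) g=3 f=8, (5,0) g=2 f=10, (5,2) g=2 f=8, (6,0) g=1 f=10, (6,2) g=1 f=8]

order=[(4,1) → (3,1)]; open=[(2,1) g=4 f=8, (3,0) g=4 f=10, (3,2) g=4 f=8, (4,2) g=3 f=8, (5,0) g=2 f=10, (5,2) g=2 f=8, (6,0) g=1 f=10, (6,2) g=1 f=8]; closed=[(3,1), (4,1), (5,1), (6,1)]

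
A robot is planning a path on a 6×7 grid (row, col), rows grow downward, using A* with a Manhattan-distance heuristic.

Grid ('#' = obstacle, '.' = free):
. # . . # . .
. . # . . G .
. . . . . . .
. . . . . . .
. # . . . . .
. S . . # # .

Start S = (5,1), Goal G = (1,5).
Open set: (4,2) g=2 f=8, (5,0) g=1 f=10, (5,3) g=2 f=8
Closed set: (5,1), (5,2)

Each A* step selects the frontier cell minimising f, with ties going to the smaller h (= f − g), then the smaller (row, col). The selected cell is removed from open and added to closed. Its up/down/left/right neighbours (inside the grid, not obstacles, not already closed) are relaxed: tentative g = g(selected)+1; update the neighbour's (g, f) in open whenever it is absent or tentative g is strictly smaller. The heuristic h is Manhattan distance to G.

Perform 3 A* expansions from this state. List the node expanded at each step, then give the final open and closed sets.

order=[(4,2) → (3,2) → (2,2)]; open=[(2,1) g=5 f=10, (2,3) g=5 f=8, (3,1) g=4 f=10, (3,3) g=4 f=8, (4,3) g=3 f=8, (5,0) g=1 f=10, (5,3) g=2 f=8]; closed=[(2,2), (3,2), (4,2), (5,1), (5,2)]

step 1: expand (4,2) (f=8, h=6) → closed; open now [(3,2) g=3 f=8, (4,3) g=3 f=8, (5,0) g=1 f=10, (5,3) g=2 f=8]
step 2: expand (3,2) (f=8, h=5) → closed; open now [(2,2) g=4 f=8, (3,1) g=4 f=10, (3,3) g=4 f=8, (4,3) g=3 f=8, (5,0) g=1 f=10, (5,3) g=2 f=8]
step 3: expand (2,2) (f=8, h=4) → closed; open now [(2,1) g=5 f=10, (2,3) g=5 f=8, (3,1) g=4 f=10, (3,3) g=4 f=8, (4,3) g=3 f=8, (5,0) g=1 f=10, (5,3) g=2 f=8]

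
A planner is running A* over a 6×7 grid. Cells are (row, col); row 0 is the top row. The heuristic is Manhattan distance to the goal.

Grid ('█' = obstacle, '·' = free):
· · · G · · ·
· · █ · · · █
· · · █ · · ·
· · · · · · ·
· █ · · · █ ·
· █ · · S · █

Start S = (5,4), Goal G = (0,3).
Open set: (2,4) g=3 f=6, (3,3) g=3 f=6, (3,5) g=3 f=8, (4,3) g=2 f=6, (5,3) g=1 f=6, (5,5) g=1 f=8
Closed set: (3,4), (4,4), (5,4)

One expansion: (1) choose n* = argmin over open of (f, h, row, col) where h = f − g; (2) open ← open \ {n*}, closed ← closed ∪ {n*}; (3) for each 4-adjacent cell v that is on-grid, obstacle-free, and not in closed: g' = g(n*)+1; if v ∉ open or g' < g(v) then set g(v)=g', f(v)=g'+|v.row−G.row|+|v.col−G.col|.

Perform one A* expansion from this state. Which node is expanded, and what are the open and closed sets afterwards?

expanded=(2,4); open=[(1,4) g=4 f=6, (2,5) g=4 f=8, (3,3) g=3 f=6, (3,5) g=3 f=8, (4,3) g=2 f=6, (5,3) g=1 f=6, (5,5) g=1 f=8]; closed=[(2,4), (3,4), (4,4), (5,4)]

step 1: expand (2,4) (f=6, h=3) → closed; open now [(1,4) g=4 f=6, (2,5) g=4 f=8, (3,3) g=3 f=6, (3,5) g=3 f=8, (4,3) g=2 f=6, (5,3) g=1 f=6, (5,5) g=1 f=8]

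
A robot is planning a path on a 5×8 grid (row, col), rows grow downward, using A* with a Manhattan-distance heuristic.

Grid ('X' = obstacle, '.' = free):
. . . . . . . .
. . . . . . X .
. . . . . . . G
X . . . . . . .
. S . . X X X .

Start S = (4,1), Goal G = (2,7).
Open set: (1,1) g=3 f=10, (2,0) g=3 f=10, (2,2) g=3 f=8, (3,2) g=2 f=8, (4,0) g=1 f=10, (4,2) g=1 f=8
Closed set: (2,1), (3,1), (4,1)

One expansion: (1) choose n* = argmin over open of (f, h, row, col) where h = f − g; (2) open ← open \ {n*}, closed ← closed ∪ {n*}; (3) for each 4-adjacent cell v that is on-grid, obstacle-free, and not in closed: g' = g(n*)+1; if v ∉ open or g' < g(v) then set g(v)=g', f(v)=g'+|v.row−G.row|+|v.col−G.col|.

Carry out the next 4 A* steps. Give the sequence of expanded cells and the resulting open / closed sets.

order=[(2,2) → (2,3) → (2,4) → (2,5)]; open=[(1,1) g=3 f=10, (1,2) g=4 f=10, (1,3) g=5 f=10, (1,4) g=6 f=10, (1,5) g=7 f=10, (2,0) g=3 f=10, (2,6) g=7 f=8, (3,2) g=2 f=8, (3,3) g=5 f=10, (3,4) g=6 f=10, (3,5) g=7 f=10, (4,0) g=1 f=10, (4,2) g=1 f=8]; closed=[(2,1), (2,2), (2,3), (2,4), (2,5), (3,1), (4,1)]

step 1: expand (2,2) (f=8, h=5) → closed; open now [(1,1) g=3 f=10, (1,2) g=4 f=10, (2,0) g=3 f=10, (2,3) g=4 f=8, (3,2) g=2 f=8, (4,0) g=1 f=10, (4,2) g=1 f=8]
step 2: expand (2,3) (f=8, h=4) → closed; open now [(1,1) g=3 f=10, (1,2) g=4 f=10, (1,3) g=5 f=10, (2,0) g=3 f=10, (2,4) g=5 f=8, (3,2) g=2 f=8, (3,3) g=5 f=10, (4,0) g=1 f=10, (4,2) g=1 f=8]
step 3: expand (2,4) (f=8, h=3) → closed; open now [(1,1) g=3 f=10, (1,2) g=4 f=10, (1,3) g=5 f=10, (1,4) g=6 f=10, (2,0) g=3 f=10, (2,5) g=6 f=8, (3,2) g=2 f=8, (3,3) g=5 f=10, (3,4) g=6 f=10, (4,0) g=1 f=10, (4,2) g=1 f=8]
step 4: expand (2,5) (f=8, h=2) → closed; open now [(1,1) g=3 f=10, (1,2) g=4 f=10, (1,3) g=5 f=10, (1,4) g=6 f=10, (1,5) g=7 f=10, (2,0) g=3 f=10, (2,6) g=7 f=8, (3,2) g=2 f=8, (3,3) g=5 f=10, (3,4) g=6 f=10, (3,5) g=7 f=10, (4,0) g=1 f=10, (4,2) g=1 f=8]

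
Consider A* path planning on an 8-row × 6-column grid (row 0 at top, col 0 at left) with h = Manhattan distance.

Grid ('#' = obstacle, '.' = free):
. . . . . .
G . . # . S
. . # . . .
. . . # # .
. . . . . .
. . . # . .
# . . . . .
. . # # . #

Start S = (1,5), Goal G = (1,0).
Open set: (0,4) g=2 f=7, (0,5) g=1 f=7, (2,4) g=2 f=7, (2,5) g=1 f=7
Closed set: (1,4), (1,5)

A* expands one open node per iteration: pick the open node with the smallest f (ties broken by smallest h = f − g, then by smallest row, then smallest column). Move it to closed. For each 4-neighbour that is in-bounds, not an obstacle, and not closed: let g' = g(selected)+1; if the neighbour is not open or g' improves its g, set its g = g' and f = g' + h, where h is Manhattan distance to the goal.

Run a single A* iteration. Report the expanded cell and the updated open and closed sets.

expanded=(0,4); open=[(0,3) g=3 f=7, (0,5) g=1 f=7, (2,4) g=2 f=7, (2,5) g=1 f=7]; closed=[(0,4), (1,4), (1,5)]

step 1: expand (0,4) (f=7, h=5) → closed; open now [(0,3) g=3 f=7, (0,5) g=1 f=7, (2,4) g=2 f=7, (2,5) g=1 f=7]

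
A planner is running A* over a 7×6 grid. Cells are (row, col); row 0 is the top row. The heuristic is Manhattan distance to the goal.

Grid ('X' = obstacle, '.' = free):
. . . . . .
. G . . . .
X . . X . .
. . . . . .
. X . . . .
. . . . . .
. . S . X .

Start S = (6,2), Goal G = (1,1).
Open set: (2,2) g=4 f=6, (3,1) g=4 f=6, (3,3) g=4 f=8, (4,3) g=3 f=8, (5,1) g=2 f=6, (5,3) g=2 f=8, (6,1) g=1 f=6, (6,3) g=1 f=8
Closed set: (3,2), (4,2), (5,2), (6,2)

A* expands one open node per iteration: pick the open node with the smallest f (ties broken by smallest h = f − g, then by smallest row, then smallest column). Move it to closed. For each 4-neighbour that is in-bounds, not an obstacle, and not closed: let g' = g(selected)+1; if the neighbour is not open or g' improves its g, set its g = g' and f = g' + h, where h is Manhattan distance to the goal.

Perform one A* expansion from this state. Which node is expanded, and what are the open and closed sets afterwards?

step 1: expand (2,2) (f=6, h=2) → closed; open now [(1,2) g=5 f=6, (2,1) g=5 f=6, (3,1) g=4 f=6, (3,3) g=4 f=8, (4,3) g=3 f=8, (5,1) g=2 f=6, (5,3) g=2 f=8, (6,1) g=1 f=6, (6,3) g=1 f=8]

expanded=(2,2); open=[(1,2) g=5 f=6, (2,1) g=5 f=6, (3,1) g=4 f=6, (3,3) g=4 f=8, (4,3) g=3 f=8, (5,1) g=2 f=6, (5,3) g=2 f=8, (6,1) g=1 f=6, (6,3) g=1 f=8]; closed=[(2,2), (3,2), (4,2), (5,2), (6,2)]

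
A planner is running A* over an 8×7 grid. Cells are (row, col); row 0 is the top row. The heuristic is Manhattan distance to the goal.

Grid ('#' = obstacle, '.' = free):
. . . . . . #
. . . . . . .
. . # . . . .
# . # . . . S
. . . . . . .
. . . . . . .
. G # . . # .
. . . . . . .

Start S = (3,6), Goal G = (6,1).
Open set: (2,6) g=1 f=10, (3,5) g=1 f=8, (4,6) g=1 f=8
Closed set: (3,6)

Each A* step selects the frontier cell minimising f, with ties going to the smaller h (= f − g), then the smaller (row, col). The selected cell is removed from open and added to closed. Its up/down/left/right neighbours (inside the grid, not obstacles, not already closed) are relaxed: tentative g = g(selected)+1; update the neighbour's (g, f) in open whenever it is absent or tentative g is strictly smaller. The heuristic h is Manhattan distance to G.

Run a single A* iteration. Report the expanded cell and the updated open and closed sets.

step 1: expand (3,5) (f=8, h=7) → closed; open now [(2,5) g=2 f=10, (2,6) g=1 f=10, (3,4) g=2 f=8, (4,5) g=2 f=8, (4,6) g=1 f=8]

expanded=(3,5); open=[(2,5) g=2 f=10, (2,6) g=1 f=10, (3,4) g=2 f=8, (4,5) g=2 f=8, (4,6) g=1 f=8]; closed=[(3,5), (3,6)]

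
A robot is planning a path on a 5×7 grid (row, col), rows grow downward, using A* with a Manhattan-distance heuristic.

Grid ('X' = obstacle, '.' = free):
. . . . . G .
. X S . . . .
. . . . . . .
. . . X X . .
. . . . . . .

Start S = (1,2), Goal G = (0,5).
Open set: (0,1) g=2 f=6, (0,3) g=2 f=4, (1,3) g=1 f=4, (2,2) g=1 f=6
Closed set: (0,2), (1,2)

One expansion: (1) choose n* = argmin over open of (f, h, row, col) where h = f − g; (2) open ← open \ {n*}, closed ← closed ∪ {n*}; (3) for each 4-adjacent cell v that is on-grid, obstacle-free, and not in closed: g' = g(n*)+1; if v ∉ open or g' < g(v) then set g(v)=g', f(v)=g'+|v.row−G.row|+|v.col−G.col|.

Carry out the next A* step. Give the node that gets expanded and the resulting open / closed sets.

step 1: expand (0,3) (f=4, h=2) → closed; open now [(0,1) g=2 f=6, (0,4) g=3 f=4, (1,3) g=1 f=4, (2,2) g=1 f=6]

expanded=(0,3); open=[(0,1) g=2 f=6, (0,4) g=3 f=4, (1,3) g=1 f=4, (2,2) g=1 f=6]; closed=[(0,2), (0,3), (1,2)]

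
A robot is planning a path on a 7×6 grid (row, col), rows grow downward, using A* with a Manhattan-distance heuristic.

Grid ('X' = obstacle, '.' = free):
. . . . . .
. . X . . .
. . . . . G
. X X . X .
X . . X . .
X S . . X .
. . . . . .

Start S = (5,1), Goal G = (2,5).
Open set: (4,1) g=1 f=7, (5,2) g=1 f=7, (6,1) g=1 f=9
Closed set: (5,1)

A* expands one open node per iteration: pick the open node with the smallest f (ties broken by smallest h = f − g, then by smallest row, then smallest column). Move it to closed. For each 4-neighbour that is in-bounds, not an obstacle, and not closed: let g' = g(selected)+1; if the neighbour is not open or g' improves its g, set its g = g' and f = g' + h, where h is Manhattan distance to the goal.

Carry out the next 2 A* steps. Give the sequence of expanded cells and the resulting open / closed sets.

step 1: expand (4,1) (f=7, h=6) → closed; open now [(4,2) g=2 f=7, (5,2) g=1 f=7, (6,1) g=1 f=9]
step 2: expand (4,2) (f=7, h=5) → closed; open now [(5,2) g=1 f=7, (6,1) g=1 f=9]

order=[(4,1) → (4,2)]; open=[(5,2) g=1 f=7, (6,1) g=1 f=9]; closed=[(4,1), (4,2), (5,1)]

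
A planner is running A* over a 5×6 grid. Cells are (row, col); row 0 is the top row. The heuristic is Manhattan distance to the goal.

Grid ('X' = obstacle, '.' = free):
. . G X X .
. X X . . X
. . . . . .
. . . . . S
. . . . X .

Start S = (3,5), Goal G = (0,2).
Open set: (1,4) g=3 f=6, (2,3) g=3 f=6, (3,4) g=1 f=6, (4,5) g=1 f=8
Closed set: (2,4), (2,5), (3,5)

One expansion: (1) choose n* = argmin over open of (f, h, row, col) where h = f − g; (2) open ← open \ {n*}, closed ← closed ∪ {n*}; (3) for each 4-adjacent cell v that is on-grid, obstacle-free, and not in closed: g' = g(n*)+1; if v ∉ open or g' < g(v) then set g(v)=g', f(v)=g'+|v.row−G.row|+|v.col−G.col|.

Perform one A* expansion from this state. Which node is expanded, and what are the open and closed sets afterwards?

step 1: expand (1,4) (f=6, h=3) → closed; open now [(1,3) g=4 f=6, (2,3) g=3 f=6, (3,4) g=1 f=6, (4,5) g=1 f=8]

expanded=(1,4); open=[(1,3) g=4 f=6, (2,3) g=3 f=6, (3,4) g=1 f=6, (4,5) g=1 f=8]; closed=[(1,4), (2,4), (2,5), (3,5)]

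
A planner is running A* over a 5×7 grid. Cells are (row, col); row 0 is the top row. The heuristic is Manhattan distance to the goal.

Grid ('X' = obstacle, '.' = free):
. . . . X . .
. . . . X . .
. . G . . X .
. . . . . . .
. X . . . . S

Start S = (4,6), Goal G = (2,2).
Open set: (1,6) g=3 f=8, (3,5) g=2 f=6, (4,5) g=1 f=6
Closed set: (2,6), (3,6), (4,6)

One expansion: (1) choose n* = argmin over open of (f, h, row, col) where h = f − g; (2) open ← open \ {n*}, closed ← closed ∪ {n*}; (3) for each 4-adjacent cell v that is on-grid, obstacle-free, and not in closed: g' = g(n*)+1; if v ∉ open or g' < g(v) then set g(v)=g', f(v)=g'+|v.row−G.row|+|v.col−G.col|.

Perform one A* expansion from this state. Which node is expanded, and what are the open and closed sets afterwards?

expanded=(3,5); open=[(1,6) g=3 f=8, (3,4) g=3 f=6, (4,5) g=1 f=6]; closed=[(2,6), (3,5), (3,6), (4,6)]

step 1: expand (3,5) (f=6, h=4) → closed; open now [(1,6) g=3 f=8, (3,4) g=3 f=6, (4,5) g=1 f=6]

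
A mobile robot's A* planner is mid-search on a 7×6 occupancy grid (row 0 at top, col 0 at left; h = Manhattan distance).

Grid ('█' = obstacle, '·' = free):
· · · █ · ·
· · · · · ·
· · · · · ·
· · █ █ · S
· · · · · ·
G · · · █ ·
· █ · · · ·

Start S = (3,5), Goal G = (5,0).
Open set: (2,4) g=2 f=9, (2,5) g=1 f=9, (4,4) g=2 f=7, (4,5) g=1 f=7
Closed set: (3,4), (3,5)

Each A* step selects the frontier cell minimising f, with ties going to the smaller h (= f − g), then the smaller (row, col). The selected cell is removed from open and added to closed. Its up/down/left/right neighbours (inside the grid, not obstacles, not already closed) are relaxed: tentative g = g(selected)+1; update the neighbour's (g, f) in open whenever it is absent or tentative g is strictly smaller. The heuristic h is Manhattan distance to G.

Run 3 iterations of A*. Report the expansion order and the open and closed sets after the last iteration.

order=[(4,4) → (4,3) → (4,2)]; open=[(2,4) g=2 f=9, (2,5) g=1 f=9, (4,1) g=5 f=7, (4,5) g=1 f=7, (5,2) g=5 f=7, (5,3) g=4 f=7]; closed=[(3,4), (3,5), (4,2), (4,3), (4,4)]

step 1: expand (4,4) (f=7, h=5) → closed; open now [(2,4) g=2 f=9, (2,5) g=1 f=9, (4,3) g=3 f=7, (4,5) g=1 f=7]
step 2: expand (4,3) (f=7, h=4) → closed; open now [(2,4) g=2 f=9, (2,5) g=1 f=9, (4,2) g=4 f=7, (4,5) g=1 f=7, (5,3) g=4 f=7]
step 3: expand (4,2) (f=7, h=3) → closed; open now [(2,4) g=2 f=9, (2,5) g=1 f=9, (4,1) g=5 f=7, (4,5) g=1 f=7, (5,2) g=5 f=7, (5,3) g=4 f=7]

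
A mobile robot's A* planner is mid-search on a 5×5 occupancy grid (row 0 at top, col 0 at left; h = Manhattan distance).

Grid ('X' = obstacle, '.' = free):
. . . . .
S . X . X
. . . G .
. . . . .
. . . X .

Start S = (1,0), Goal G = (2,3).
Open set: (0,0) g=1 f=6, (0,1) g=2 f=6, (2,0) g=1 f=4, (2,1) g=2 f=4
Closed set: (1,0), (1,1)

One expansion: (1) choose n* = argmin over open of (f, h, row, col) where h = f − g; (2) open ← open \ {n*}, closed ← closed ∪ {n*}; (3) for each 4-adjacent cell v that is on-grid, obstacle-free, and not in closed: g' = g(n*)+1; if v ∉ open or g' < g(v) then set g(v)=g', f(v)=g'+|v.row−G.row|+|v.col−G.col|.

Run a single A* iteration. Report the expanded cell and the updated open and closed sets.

step 1: expand (2,1) (f=4, h=2) → closed; open now [(0,0) g=1 f=6, (0,1) g=2 f=6, (2,0) g=1 f=4, (2,2) g=3 f=4, (3,1) g=3 f=6]

expanded=(2,1); open=[(0,0) g=1 f=6, (0,1) g=2 f=6, (2,0) g=1 f=4, (2,2) g=3 f=4, (3,1) g=3 f=6]; closed=[(1,0), (1,1), (2,1)]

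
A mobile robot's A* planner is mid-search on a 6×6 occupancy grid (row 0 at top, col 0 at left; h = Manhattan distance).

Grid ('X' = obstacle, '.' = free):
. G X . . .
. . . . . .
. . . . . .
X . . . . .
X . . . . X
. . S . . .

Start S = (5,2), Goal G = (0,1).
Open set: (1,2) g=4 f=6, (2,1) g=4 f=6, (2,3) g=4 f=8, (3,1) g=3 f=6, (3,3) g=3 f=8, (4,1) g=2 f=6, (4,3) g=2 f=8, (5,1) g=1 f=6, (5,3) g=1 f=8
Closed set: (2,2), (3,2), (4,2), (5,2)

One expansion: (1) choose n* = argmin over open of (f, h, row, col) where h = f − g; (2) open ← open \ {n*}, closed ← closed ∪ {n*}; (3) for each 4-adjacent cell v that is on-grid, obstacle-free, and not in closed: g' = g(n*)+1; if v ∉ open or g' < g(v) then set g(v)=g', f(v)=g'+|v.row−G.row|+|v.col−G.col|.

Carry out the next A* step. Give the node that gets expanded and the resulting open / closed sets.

step 1: expand (1,2) (f=6, h=2) → closed; open now [(1,1) g=5 f=6, (1,3) g=5 f=8, (2,1) g=4 f=6, (2,3) g=4 f=8, (3,1) g=3 f=6, (3,3) g=3 f=8, (4,1) g=2 f=6, (4,3) g=2 f=8, (5,1) g=1 f=6, (5,3) g=1 f=8]

expanded=(1,2); open=[(1,1) g=5 f=6, (1,3) g=5 f=8, (2,1) g=4 f=6, (2,3) g=4 f=8, (3,1) g=3 f=6, (3,3) g=3 f=8, (4,1) g=2 f=6, (4,3) g=2 f=8, (5,1) g=1 f=6, (5,3) g=1 f=8]; closed=[(1,2), (2,2), (3,2), (4,2), (5,2)]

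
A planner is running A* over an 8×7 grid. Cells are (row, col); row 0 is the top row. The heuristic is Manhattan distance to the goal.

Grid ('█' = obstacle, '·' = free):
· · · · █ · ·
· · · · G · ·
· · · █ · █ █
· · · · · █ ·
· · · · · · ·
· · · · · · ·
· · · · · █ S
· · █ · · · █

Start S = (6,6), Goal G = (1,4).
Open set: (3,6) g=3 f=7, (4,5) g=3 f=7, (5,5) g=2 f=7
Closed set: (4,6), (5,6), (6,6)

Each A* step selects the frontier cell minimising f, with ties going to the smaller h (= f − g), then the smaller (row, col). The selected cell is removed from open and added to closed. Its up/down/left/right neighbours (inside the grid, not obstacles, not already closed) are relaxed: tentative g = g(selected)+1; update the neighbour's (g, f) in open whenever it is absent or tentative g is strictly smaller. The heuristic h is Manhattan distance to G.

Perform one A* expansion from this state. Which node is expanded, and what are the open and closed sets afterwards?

step 1: expand (3,6) (f=7, h=4) → closed; open now [(4,5) g=3 f=7, (5,5) g=2 f=7]

expanded=(3,6); open=[(4,5) g=3 f=7, (5,5) g=2 f=7]; closed=[(3,6), (4,6), (5,6), (6,6)]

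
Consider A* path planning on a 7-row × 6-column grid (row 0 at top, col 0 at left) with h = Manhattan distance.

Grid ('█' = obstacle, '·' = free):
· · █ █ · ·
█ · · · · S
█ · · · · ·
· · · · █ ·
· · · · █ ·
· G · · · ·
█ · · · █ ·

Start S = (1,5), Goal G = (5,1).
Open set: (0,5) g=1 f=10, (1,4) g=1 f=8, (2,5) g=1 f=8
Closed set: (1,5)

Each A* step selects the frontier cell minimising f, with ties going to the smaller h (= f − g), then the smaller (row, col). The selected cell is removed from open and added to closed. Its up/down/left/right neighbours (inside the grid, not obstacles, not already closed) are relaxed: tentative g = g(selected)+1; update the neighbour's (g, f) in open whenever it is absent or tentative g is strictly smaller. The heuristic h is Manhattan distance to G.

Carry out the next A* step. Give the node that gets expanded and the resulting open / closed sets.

expanded=(1,4); open=[(0,4) g=2 f=10, (0,5) g=1 f=10, (1,3) g=2 f=8, (2,4) g=2 f=8, (2,5) g=1 f=8]; closed=[(1,4), (1,5)]

step 1: expand (1,4) (f=8, h=7) → closed; open now [(0,4) g=2 f=10, (0,5) g=1 f=10, (1,3) g=2 f=8, (2,4) g=2 f=8, (2,5) g=1 f=8]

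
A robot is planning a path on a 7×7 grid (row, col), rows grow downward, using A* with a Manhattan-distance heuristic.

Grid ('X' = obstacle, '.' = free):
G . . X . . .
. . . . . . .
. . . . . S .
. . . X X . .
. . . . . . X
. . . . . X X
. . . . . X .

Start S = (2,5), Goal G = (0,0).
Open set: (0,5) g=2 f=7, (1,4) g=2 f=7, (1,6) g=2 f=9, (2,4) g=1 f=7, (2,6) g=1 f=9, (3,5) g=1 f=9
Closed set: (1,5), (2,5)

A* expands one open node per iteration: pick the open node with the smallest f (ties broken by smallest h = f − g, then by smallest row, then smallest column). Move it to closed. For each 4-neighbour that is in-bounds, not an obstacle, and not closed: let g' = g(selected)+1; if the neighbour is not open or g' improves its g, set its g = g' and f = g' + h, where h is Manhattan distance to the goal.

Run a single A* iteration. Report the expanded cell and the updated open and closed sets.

step 1: expand (0,5) (f=7, h=5) → closed; open now [(0,4) g=3 f=7, (0,6) g=3 f=9, (1,4) g=2 f=7, (1,6) g=2 f=9, (2,4) g=1 f=7, (2,6) g=1 f=9, (3,5) g=1 f=9]

expanded=(0,5); open=[(0,4) g=3 f=7, (0,6) g=3 f=9, (1,4) g=2 f=7, (1,6) g=2 f=9, (2,4) g=1 f=7, (2,6) g=1 f=9, (3,5) g=1 f=9]; closed=[(0,5), (1,5), (2,5)]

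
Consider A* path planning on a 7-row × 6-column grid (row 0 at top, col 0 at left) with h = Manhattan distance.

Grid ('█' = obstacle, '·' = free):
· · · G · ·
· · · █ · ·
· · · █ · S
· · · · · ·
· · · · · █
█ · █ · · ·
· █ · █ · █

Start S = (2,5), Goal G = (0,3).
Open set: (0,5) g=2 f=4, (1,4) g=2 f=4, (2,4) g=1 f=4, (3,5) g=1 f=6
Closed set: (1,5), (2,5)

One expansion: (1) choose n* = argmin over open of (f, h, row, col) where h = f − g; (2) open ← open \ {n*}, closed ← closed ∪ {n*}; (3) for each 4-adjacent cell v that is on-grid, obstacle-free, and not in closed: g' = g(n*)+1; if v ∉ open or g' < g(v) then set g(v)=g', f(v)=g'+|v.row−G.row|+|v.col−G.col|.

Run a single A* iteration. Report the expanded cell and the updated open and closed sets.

step 1: expand (0,5) (f=4, h=2) → closed; open now [(0,4) g=3 f=4, (1,4) g=2 f=4, (2,4) g=1 f=4, (3,5) g=1 f=6]

expanded=(0,5); open=[(0,4) g=3 f=4, (1,4) g=2 f=4, (2,4) g=1 f=4, (3,5) g=1 f=6]; closed=[(0,5), (1,5), (2,5)]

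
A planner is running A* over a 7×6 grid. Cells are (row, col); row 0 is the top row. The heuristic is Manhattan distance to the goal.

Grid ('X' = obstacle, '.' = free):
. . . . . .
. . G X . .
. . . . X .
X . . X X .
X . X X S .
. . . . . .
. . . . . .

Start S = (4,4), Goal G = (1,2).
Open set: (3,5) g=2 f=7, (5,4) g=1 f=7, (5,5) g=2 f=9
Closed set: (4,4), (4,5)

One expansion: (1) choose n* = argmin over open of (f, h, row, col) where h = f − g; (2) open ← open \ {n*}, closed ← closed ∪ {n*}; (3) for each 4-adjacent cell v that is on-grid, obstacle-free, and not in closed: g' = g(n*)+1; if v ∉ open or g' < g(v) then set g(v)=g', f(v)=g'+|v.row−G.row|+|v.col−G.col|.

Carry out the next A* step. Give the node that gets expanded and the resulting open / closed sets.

step 1: expand (3,5) (f=7, h=5) → closed; open now [(2,5) g=3 f=7, (5,4) g=1 f=7, (5,5) g=2 f=9]

expanded=(3,5); open=[(2,5) g=3 f=7, (5,4) g=1 f=7, (5,5) g=2 f=9]; closed=[(3,5), (4,4), (4,5)]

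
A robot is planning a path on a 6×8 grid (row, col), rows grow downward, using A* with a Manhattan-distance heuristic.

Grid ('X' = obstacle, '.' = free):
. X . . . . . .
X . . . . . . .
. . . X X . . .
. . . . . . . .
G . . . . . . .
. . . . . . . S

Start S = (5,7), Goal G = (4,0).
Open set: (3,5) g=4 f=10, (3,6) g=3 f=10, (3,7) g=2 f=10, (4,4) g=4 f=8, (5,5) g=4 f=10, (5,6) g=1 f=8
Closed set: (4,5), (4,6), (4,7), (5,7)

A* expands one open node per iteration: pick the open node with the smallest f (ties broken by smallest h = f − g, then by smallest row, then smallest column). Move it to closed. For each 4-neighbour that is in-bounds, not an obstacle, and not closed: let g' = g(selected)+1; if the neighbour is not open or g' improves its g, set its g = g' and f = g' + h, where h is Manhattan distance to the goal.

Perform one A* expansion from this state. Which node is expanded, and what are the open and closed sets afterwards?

step 1: expand (4,4) (f=8, h=4) → closed; open now [(3,4) g=5 f=10, (3,5) g=4 f=10, (3,6) g=3 f=10, (3,7) g=2 f=10, (4,3) g=5 f=8, (5,4) g=5 f=10, (5,5) g=4 f=10, (5,6) g=1 f=8]

expanded=(4,4); open=[(3,4) g=5 f=10, (3,5) g=4 f=10, (3,6) g=3 f=10, (3,7) g=2 f=10, (4,3) g=5 f=8, (5,4) g=5 f=10, (5,5) g=4 f=10, (5,6) g=1 f=8]; closed=[(4,4), (4,5), (4,6), (4,7), (5,7)]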